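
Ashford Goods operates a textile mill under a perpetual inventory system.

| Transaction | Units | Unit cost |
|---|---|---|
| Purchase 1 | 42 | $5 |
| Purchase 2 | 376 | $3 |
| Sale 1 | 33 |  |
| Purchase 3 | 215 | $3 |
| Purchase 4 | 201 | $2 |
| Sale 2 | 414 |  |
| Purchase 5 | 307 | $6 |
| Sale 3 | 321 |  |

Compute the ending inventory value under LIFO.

Ending inventory = $1,203

Sale 1 (33) [LIFO — newest first]: 33 @ $3 = $99
Sale 2 (414) [LIFO — newest first]: 201 @ $2 + 213 @ $3 = $1,041
Sale 3 (321) [LIFO — newest first]: 307 @ $6 + 2 @ $3 + 12 @ $3 = $1,884
Total COGS = $99 + $1,041 + $1,884 = $3,024
Ending inventory: 42 @ $5 + 331 @ $3 = $1,203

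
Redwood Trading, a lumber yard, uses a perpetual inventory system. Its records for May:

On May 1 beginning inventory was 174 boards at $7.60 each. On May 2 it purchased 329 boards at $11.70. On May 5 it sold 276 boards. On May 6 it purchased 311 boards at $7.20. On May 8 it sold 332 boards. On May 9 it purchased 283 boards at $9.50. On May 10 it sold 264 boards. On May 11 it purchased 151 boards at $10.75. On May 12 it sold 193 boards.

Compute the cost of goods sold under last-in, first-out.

May 5, 276 sold [LIFO — newest first]: 276 @ $11.70 = $3,229.20
May 8, 332 sold [LIFO — newest first]: 311 @ $7.20 + 21 @ $11.70 = $2,484.90
May 10, 264 sold [LIFO — newest first]: 264 @ $9.50 = $2,508.00
May 12, 193 sold [LIFO — newest first]: 151 @ $10.75 + 19 @ $9.50 + 23 @ $11.70 = $2,072.85
Total COGS = $3,229.20 + $2,484.90 + $2,508.00 + $2,072.85 = $10,294.95
Ending inventory: 174 @ $7.60 + 9 @ $11.70 = $1,427.70
Check: goods available $11,722.65 = COGS $10,294.95 + ending $1,427.70

COGS = $10,294.95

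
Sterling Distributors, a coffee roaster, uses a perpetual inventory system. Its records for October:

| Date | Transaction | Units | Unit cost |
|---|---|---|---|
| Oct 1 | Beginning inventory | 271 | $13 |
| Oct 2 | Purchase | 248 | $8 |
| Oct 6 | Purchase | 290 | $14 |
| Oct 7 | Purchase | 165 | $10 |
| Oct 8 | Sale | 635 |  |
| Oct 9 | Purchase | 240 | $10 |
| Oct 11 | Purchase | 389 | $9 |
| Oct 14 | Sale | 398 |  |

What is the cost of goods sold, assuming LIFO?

COGS = $10,741

Oct 8, 635 sold [LIFO — newest first]: 165 @ $10 + 290 @ $14 + 180 @ $8 = $7,150
Oct 14, 398 sold [LIFO — newest first]: 389 @ $9 + 9 @ $10 = $3,591
Total COGS = $7,150 + $3,591 = $10,741
Ending inventory: 271 @ $13 + 68 @ $8 + 231 @ $10 = $6,377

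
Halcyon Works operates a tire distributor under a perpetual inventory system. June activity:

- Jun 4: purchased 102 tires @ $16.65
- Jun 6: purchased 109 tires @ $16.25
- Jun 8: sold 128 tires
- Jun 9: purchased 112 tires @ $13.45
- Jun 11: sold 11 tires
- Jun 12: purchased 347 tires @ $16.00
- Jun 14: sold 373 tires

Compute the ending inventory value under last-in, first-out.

Ending inventory = $2,390.70

Jun 8, 128 sold [LIFO — newest first]: 109 @ $16.25 + 19 @ $16.65 = $2,087.60
Jun 11, 11 sold [LIFO — newest first]: 11 @ $13.45 = $147.95
Jun 14, 373 sold [LIFO — newest first]: 347 @ $16.00 + 26 @ $13.45 = $5,901.70
Total COGS = $2,087.60 + $147.95 + $5,901.70 = $8,137.25
Ending inventory: 83 @ $16.65 + 75 @ $13.45 = $2,390.70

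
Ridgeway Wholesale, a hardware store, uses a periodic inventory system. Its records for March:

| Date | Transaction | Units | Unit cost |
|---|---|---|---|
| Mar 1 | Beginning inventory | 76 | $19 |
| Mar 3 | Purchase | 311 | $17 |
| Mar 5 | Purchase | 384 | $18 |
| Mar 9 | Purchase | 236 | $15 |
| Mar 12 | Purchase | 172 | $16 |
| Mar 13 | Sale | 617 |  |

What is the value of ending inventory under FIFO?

Ending inventory = $9,064

Mar 13, 617 sold [FIFO — oldest first]: 76 @ $19 + 311 @ $17 + 230 @ $18 = $10,871
Ending inventory: 154 @ $18 + 236 @ $15 + 172 @ $16 = $9,064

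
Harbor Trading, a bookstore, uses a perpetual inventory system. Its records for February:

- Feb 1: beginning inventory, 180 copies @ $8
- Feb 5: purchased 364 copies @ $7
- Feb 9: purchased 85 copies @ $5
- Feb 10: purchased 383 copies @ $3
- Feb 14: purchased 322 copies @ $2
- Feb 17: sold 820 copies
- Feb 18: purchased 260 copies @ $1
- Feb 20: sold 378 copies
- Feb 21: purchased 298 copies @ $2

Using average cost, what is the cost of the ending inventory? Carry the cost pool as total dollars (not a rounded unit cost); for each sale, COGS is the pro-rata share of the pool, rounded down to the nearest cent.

Ending inventory = $1,952.44

After Feb 1: 180 on hand, pool $1,440.00 (≈ $8.0000 each)
After Feb 5: 544 on hand, pool $3,988.00 (≈ $7.3309 each)
After Feb 9: 629 on hand, pool $4,413.00 (≈ $7.0159 each)
After Feb 10: 1012 on hand, pool $5,562.00 (≈ $5.4960 each)
After Feb 14: 1334 on hand, pool $6,206.00 (≈ $4.6522 each)
Feb 17, sell 820: 820/1334 × $6,206.00 → $3,814.78
After Feb 18: 774 on hand, pool $2,651.22 (≈ $3.4253 each)
Feb 20, sell 378: 378/774 × $2,651.22 → $1,294.78
After Feb 21: 694 on hand, pool $1,952.44 (≈ $2.8133 each)
Total COGS = $3,814.78 + $1,294.78 = $5,109.56
Ending inventory (cost pool remaining) = $1,952.44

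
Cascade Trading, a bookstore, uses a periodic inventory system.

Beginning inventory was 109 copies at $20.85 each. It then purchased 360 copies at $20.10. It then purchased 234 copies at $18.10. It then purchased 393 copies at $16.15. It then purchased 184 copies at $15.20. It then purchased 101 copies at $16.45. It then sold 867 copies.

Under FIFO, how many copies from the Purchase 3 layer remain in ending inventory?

229

Sale 1 (867) [FIFO — oldest first]: 109 @ $20.85 + 360 @ $20.10 + 234 @ $18.10 + 164 @ $16.15 = $16,392.65
Ending inventory: 229 @ $16.15 + 184 @ $15.20 + 101 @ $16.45 = $8,156.60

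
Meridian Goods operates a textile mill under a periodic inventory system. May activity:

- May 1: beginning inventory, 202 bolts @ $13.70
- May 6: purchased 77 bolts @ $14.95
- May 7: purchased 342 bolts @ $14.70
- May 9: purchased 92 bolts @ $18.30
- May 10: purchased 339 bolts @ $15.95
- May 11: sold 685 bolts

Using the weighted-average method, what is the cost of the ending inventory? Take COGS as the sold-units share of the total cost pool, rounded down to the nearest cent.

Ending inventory = $5,594.52

May 11, sell 685: 685/1052 × $16,036.60 → $10,442.08
Ending inventory (cost pool remaining) = $5,594.52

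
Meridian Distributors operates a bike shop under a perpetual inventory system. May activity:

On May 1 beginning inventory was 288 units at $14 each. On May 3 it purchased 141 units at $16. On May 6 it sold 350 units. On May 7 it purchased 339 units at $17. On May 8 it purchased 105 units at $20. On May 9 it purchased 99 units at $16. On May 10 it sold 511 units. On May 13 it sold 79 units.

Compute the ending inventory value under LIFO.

Ending inventory = $448

May 6, 350 sold [LIFO — newest first]: 141 @ $16 + 209 @ $14 = $5,182
May 10, 511 sold [LIFO — newest first]: 99 @ $16 + 105 @ $20 + 307 @ $17 = $8,903
May 13, 79 sold [LIFO — newest first]: 32 @ $17 + 47 @ $14 = $1,202
Total COGS = $5,182 + $8,903 + $1,202 = $15,287
Ending inventory: 32 @ $14 = $448
Check: goods available $15,735 = COGS $15,287 + ending $448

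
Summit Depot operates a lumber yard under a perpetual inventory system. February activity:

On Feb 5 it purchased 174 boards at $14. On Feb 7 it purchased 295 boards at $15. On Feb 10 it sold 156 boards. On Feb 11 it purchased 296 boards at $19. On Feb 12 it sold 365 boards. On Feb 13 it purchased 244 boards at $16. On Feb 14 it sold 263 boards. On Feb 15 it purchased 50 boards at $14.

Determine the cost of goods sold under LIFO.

Feb 10, 156 sold [LIFO — newest first]: 156 @ $15 = $2,340
Feb 12, 365 sold [LIFO — newest first]: 296 @ $19 + 69 @ $15 = $6,659
Feb 14, 263 sold [LIFO — newest first]: 244 @ $16 + 19 @ $15 = $4,189
Total COGS = $2,340 + $6,659 + $4,189 = $13,188
Ending inventory: 174 @ $14 + 51 @ $15 + 50 @ $14 = $3,901
Check: goods available $17,089 = COGS $13,188 + ending $3,901

COGS = $13,188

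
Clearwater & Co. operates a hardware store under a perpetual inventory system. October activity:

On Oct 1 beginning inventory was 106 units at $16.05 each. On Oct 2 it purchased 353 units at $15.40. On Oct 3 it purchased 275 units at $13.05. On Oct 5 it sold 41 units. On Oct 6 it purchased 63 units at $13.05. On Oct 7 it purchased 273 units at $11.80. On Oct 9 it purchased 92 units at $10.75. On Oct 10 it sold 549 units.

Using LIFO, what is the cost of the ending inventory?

Ending inventory = $8,612.15

Oct 5, 41 sold [LIFO — newest first]: 41 @ $13.05 = $535.05
Oct 10, 549 sold [LIFO — newest first]: 92 @ $10.75 + 273 @ $11.80 + 63 @ $13.05 + 121 @ $13.05 = $6,611.60
Total COGS = $535.05 + $6,611.60 = $7,146.65
Ending inventory: 106 @ $16.05 + 353 @ $15.40 + 113 @ $13.05 = $8,612.15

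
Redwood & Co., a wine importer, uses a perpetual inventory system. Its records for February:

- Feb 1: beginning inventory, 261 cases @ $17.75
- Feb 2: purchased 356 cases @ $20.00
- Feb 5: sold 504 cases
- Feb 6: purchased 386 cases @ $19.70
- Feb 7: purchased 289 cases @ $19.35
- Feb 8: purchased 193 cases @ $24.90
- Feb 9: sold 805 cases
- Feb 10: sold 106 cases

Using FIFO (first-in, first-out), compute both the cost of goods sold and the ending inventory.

COGS = $28,011.80; ending inventory = $1,743.00

Feb 5, 504 sold [FIFO — oldest first]: 261 @ $17.75 + 243 @ $20.00 = $9,492.75
Feb 9, 805 sold [FIFO — oldest first]: 113 @ $20.00 + 386 @ $19.70 + 289 @ $19.35 + 17 @ $24.90 = $15,879.65
Feb 10, 106 sold [FIFO — oldest first]: 106 @ $24.90 = $2,639.40
Total COGS = $9,492.75 + $15,879.65 + $2,639.40 = $28,011.80
Ending inventory: 70 @ $24.90 = $1,743.00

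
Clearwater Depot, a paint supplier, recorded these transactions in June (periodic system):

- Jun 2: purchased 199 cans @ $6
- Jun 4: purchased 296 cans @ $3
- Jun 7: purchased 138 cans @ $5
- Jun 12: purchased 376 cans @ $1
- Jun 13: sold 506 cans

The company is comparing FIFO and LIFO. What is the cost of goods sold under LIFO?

COGS = $1,026

FIFO COGS: 199 @ $6 + 296 @ $3 + 11 @ $5 = $2,137
LIFO COGS: 376 @ $1 + 130 @ $5 = $1,026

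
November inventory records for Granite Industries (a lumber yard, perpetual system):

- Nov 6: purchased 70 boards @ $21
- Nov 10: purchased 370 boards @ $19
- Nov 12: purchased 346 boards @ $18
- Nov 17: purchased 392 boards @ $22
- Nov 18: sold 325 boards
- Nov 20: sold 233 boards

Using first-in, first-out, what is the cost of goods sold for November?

COGS = $10,624

Nov 18, 325 sold [FIFO — oldest first]: 70 @ $21 + 255 @ $19 = $6,315
Nov 20, 233 sold [FIFO — oldest first]: 115 @ $19 + 118 @ $18 = $4,309
Total COGS = $6,315 + $4,309 = $10,624
Ending inventory: 228 @ $18 + 392 @ $22 = $12,728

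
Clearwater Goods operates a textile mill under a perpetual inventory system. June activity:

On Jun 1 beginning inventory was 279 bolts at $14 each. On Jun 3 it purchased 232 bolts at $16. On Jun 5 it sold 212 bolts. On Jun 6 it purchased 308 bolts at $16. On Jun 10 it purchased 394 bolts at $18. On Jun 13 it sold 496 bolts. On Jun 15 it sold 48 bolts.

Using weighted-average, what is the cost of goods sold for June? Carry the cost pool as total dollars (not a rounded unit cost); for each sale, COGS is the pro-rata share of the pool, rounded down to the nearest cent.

COGS = $12,115.30

After Jun 1: 279 on hand, pool $3,906.00 (≈ $14.0000 each)
After Jun 3: 511 on hand, pool $7,618.00 (≈ $14.9080 each)
Jun 5, sell 212: 212/511 × $7,618.00 → $3,160.50
After Jun 6: 607 on hand, pool $9,385.50 (≈ $15.4621 each)
After Jun 10: 1001 on hand, pool $16,477.50 (≈ $16.4610 each)
Jun 13, sell 496: 496/1001 × $16,477.50 → $8,164.67
Jun 15, sell 48: 48/505 × $8,312.83 → $790.13
Total COGS = $3,160.50 + $8,164.67 + $790.13 = $12,115.30
Ending inventory (cost pool remaining) = $7,522.70
Check: goods available $19,638.00 = COGS $12,115.30 + ending $7,522.70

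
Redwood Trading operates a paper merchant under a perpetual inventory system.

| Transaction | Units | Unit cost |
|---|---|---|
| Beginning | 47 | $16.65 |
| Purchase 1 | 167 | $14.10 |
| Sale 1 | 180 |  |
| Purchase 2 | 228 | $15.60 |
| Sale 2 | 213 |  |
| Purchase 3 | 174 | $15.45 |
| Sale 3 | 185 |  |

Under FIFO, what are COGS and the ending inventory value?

COGS = $8,795.25; ending inventory = $587.10

Sale 1 (180) [FIFO — oldest first]: 47 @ $16.65 + 133 @ $14.10 = $2,657.85
Sale 2 (213) [FIFO — oldest first]: 34 @ $14.10 + 179 @ $15.60 = $3,271.80
Sale 3 (185) [FIFO — oldest first]: 49 @ $15.60 + 136 @ $15.45 = $2,865.60
Total COGS = $2,657.85 + $3,271.80 + $2,865.60 = $8,795.25
Ending inventory: 38 @ $15.45 = $587.10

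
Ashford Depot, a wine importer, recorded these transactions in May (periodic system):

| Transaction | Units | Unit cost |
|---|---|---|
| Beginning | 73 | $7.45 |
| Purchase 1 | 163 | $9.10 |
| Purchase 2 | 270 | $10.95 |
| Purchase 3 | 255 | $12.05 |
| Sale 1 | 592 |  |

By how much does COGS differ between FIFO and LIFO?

FIFO COGS: 73 @ $7.45 + 163 @ $9.10 + 270 @ $10.95 + 86 @ $12.05 = $6,019.95
LIFO COGS: 255 @ $12.05 + 270 @ $10.95 + 67 @ $9.10 = $6,638.95
Difference = |$6,019.95 − $6,638.95| = $619.00

$619.00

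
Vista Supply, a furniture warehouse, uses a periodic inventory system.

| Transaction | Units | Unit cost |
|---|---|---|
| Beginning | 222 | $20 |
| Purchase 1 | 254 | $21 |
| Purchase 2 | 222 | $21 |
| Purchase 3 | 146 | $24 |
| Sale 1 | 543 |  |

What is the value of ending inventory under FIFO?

Ending inventory = $6,759

Sale 1 (543) [FIFO — oldest first]: 222 @ $20 + 254 @ $21 + 67 @ $21 = $11,181
Ending inventory: 155 @ $21 + 146 @ $24 = $6,759
Check: goods available $17,940 = COGS $11,181 + ending $6,759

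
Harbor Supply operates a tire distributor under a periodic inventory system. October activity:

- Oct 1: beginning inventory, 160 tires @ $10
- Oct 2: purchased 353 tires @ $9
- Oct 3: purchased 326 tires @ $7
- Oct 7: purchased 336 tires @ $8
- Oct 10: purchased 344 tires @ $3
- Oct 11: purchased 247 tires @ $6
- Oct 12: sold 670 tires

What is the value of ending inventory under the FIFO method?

Ending inventory = $6,385

Oct 12, 670 sold [FIFO — oldest first]: 160 @ $10 + 353 @ $9 + 157 @ $7 = $5,876
Ending inventory: 169 @ $7 + 336 @ $8 + 344 @ $3 + 247 @ $6 = $6,385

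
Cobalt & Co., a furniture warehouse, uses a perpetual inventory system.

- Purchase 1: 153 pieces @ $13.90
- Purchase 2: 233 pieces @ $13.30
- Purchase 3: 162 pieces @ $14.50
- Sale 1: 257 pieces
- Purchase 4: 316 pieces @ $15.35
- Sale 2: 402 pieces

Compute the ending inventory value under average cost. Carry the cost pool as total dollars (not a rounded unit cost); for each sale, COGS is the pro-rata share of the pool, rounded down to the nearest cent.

Ending inventory = $2,996.61

After Purchase 1: 153 on hand, pool $2,126.70 (≈ $13.9000 each)
After Purchase 2: 386 on hand, pool $5,225.60 (≈ $13.5378 each)
After Purchase 3: 548 on hand, pool $7,574.60 (≈ $13.8223 each)
Sale 1, sell 257: 257/548 × $7,574.60 → $3,552.32
After Purchase 4: 607 on hand, pool $8,872.88 (≈ $14.6176 each)
Sale 2, sell 402: 402/607 × $8,872.88 → $5,876.27
Total COGS = $3,552.32 + $5,876.27 = $9,428.59
Ending inventory (cost pool remaining) = $2,996.61
Check: goods available $12,425.20 = COGS $9,428.59 + ending $2,996.61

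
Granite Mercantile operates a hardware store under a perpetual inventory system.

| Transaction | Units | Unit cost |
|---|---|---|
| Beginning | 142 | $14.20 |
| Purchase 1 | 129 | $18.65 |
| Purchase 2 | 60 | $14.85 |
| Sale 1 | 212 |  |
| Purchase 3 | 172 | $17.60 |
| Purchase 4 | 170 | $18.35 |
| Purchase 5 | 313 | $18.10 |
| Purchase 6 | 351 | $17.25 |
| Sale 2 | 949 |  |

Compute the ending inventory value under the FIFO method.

Ending inventory = $3,036.00

Sale 1 (212) [FIFO — oldest first]: 142 @ $14.20 + 70 @ $18.65 = $3,321.90
Sale 2 (949) [FIFO — oldest first]: 59 @ $18.65 + 60 @ $14.85 + 172 @ $17.60 + 170 @ $18.35 + 313 @ $18.10 + 175 @ $17.25 = $16,822.10
Total COGS = $3,321.90 + $16,822.10 = $20,144.00
Ending inventory: 176 @ $17.25 = $3,036.00
Check: goods available $23,180.00 = COGS $20,144.00 + ending $3,036.00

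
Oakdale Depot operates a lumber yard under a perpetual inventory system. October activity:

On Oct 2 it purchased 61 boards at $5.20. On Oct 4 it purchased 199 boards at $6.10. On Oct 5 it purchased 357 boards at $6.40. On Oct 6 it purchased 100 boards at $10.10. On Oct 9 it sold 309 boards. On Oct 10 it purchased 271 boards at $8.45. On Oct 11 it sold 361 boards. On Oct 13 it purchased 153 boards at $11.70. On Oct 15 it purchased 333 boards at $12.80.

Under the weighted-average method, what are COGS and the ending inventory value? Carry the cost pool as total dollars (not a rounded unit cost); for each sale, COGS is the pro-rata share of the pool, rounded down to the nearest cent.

After Oct 2: 61 on hand, pool $317.20 (≈ $5.2000 each)
After Oct 4: 260 on hand, pool $1,531.10 (≈ $5.8888 each)
After Oct 5: 617 on hand, pool $3,815.90 (≈ $6.1846 each)
After Oct 6: 717 on hand, pool $4,825.90 (≈ $6.7307 each)
Oct 9, sell 309: 309/717 × $4,825.90 → $2,079.78
After Oct 10: 679 on hand, pool $5,036.07 (≈ $7.4169 each)
Oct 11, sell 361: 361/679 × $5,036.07 → $2,677.49
After Oct 13: 471 on hand, pool $4,148.68 (≈ $8.8082 each)
After Oct 15: 804 on hand, pool $8,411.08 (≈ $10.4615 each)
Total COGS = $2,079.78 + $2,677.49 = $4,757.27
Ending inventory (cost pool remaining) = $8,411.08

COGS = $4,757.27; ending inventory = $8,411.08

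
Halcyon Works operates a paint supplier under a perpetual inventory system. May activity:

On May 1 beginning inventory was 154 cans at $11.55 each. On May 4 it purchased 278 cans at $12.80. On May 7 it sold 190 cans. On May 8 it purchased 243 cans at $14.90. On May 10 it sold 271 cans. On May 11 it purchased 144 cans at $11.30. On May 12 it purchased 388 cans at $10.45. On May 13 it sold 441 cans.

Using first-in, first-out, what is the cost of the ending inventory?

May 7, 190 sold [FIFO — oldest first]: 154 @ $11.55 + 36 @ $12.80 = $2,239.50
May 10, 271 sold [FIFO — oldest first]: 242 @ $12.80 + 29 @ $14.90 = $3,529.70
May 13, 441 sold [FIFO — oldest first]: 214 @ $14.90 + 144 @ $11.30 + 83 @ $10.45 = $5,683.15
Total COGS = $2,239.50 + $3,529.70 + $5,683.15 = $11,452.35
Ending inventory: 305 @ $10.45 = $3,187.25

Ending inventory = $3,187.25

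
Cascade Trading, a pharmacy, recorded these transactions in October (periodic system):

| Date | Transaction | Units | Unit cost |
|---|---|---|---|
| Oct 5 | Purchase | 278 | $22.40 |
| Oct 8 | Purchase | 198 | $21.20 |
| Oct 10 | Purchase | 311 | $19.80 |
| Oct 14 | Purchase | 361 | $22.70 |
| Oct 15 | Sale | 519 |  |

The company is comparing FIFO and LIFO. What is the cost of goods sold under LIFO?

FIFO COGS: 278 @ $22.40 + 198 @ $21.20 + 43 @ $19.80 = $11,276.20
LIFO COGS: 361 @ $22.70 + 158 @ $19.80 = $11,323.10

COGS = $11,323.10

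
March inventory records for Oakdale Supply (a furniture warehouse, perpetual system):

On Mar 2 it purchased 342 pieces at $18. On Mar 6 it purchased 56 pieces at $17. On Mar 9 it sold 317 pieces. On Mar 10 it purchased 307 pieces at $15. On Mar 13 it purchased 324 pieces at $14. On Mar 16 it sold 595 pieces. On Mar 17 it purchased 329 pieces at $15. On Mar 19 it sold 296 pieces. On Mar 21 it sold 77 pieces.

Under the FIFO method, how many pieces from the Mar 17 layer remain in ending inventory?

73

Mar 9, 317 sold [FIFO — oldest first]: 317 @ $18 = $5,706
Mar 16, 595 sold [FIFO — oldest first]: 25 @ $18 + 56 @ $17 + 307 @ $15 + 207 @ $14 = $8,905
Mar 19, 296 sold [FIFO — oldest first]: 117 @ $14 + 179 @ $15 = $4,323
Mar 21, 77 sold [FIFO — oldest first]: 77 @ $15 = $1,155
Total COGS = $5,706 + $8,905 + $4,323 + $1,155 = $20,089
Ending inventory: 73 @ $15 = $1,095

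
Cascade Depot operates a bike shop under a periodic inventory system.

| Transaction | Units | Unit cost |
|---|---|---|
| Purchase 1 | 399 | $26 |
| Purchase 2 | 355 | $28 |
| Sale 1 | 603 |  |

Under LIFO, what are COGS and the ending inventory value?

COGS = $16,388; ending inventory = $3,926

Sale 1 (603) [LIFO — newest first]: 355 @ $28 + 248 @ $26 = $16,388
Ending inventory: 151 @ $26 = $3,926
Check: goods available $20,314 = COGS $16,388 + ending $3,926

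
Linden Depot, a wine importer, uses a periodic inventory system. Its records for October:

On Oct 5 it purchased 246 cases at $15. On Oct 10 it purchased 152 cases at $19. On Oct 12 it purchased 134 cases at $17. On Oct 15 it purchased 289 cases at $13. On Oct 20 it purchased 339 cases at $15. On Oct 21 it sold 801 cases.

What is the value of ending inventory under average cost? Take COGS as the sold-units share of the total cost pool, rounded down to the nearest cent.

Oct 21, sell 801: 801/1160 × $17,698.00 → $12,220.77
Ending inventory (cost pool remaining) = $5,477.23
Check: goods available $17,698.00 = COGS $12,220.77 + ending $5,477.23

Ending inventory = $5,477.23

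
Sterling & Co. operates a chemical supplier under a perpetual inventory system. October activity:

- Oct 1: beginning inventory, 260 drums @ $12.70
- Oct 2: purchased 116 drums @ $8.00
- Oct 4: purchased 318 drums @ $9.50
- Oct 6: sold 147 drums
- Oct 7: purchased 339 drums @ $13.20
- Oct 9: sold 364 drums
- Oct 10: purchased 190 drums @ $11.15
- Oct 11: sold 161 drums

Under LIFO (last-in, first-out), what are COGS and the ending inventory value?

COGS = $7,903.95; ending inventory = $5,940.35

Oct 6, 147 sold [LIFO — newest first]: 147 @ $9.50 = $1,396.50
Oct 9, 364 sold [LIFO — newest first]: 339 @ $13.20 + 25 @ $9.50 = $4,712.30
Oct 11, 161 sold [LIFO — newest first]: 161 @ $11.15 = $1,795.15
Total COGS = $1,396.50 + $4,712.30 + $1,795.15 = $7,903.95
Ending inventory: 260 @ $12.70 + 116 @ $8.00 + 146 @ $9.50 + 29 @ $11.15 = $5,940.35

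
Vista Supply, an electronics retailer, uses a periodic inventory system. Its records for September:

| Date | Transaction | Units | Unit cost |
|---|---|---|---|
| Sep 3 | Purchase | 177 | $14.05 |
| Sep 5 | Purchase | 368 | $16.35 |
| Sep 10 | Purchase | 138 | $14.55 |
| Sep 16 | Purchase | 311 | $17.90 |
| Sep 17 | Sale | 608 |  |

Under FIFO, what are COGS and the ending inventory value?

COGS = $9,420.30; ending inventory = $6,658.15

Sep 17, 608 sold [FIFO — oldest first]: 177 @ $14.05 + 368 @ $16.35 + 63 @ $14.55 = $9,420.30
Ending inventory: 75 @ $14.55 + 311 @ $17.90 = $6,658.15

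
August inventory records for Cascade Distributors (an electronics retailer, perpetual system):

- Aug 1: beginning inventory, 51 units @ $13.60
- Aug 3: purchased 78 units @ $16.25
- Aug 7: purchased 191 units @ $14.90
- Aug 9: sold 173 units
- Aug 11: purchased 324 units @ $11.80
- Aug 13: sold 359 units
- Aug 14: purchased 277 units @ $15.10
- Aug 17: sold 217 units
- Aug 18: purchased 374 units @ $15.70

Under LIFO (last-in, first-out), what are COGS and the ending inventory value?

COGS = $10,222.05; ending inventory = $8,462.65

Aug 9, 173 sold [LIFO — newest first]: 173 @ $14.90 = $2,577.70
Aug 13, 359 sold [LIFO — newest first]: 324 @ $11.80 + 18 @ $14.90 + 17 @ $16.25 = $4,367.65
Aug 17, 217 sold [LIFO — newest first]: 217 @ $15.10 = $3,276.70
Total COGS = $2,577.70 + $4,367.65 + $3,276.70 = $10,222.05
Ending inventory: 51 @ $13.60 + 61 @ $16.25 + 60 @ $15.10 + 374 @ $15.70 = $8,462.65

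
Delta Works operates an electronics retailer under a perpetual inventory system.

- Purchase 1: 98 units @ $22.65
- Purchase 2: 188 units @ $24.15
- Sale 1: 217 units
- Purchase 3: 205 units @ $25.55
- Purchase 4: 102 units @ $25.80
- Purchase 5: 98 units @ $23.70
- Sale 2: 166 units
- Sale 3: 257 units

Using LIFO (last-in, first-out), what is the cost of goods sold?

Sale 1 (217) [LIFO — newest first]: 188 @ $24.15 + 29 @ $22.65 = $5,197.05
Sale 2 (166) [LIFO — newest first]: 98 @ $23.70 + 68 @ $25.80 = $4,077.00
Sale 3 (257) [LIFO — newest first]: 34 @ $25.80 + 205 @ $25.55 + 18 @ $22.65 = $6,522.65
Total COGS = $5,197.05 + $4,077.00 + $6,522.65 = $15,796.70
Ending inventory: 51 @ $22.65 = $1,155.15

COGS = $15,796.70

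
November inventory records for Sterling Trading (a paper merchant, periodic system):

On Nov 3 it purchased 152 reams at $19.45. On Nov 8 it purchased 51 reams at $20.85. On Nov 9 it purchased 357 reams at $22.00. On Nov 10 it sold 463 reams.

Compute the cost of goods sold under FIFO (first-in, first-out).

Nov 10, 463 sold [FIFO — oldest first]: 152 @ $19.45 + 51 @ $20.85 + 260 @ $22.00 = $9,739.75
Ending inventory: 97 @ $22.00 = $2,134.00
Check: goods available $11,873.75 = COGS $9,739.75 + ending $2,134.00

COGS = $9,739.75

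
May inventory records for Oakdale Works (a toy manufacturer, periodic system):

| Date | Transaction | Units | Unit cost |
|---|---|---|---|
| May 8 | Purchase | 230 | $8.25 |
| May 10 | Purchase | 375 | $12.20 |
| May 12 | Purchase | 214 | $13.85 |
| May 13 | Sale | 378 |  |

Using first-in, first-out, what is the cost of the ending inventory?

May 13, 378 sold [FIFO — oldest first]: 230 @ $8.25 + 148 @ $12.20 = $3,703.10
Ending inventory: 227 @ $12.20 + 214 @ $13.85 = $5,733.30
Check: goods available $9,436.40 = COGS $3,703.10 + ending $5,733.30

Ending inventory = $5,733.30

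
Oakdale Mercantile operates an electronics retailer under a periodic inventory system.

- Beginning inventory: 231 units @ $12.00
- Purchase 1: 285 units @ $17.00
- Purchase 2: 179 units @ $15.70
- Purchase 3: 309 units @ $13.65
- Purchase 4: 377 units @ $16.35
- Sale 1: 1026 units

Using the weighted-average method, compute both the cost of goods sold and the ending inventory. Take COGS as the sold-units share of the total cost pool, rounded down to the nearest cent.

COGS = $15,459.91; ending inventory = $5,349.19

Sale 1, sell 1026: 1026/1381 × $20,809.10 → $15,459.91
Ending inventory (cost pool remaining) = $5,349.19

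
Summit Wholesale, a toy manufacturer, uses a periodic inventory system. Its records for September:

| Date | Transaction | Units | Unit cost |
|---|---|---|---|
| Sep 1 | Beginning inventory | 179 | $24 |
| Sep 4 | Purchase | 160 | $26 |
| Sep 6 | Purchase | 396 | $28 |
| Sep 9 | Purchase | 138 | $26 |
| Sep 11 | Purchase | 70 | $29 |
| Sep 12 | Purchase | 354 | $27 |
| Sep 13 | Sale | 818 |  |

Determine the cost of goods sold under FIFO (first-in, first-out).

COGS = $21,702

Sep 13, 818 sold [FIFO — oldest first]: 179 @ $24 + 160 @ $26 + 396 @ $28 + 83 @ $26 = $21,702
Ending inventory: 55 @ $26 + 70 @ $29 + 354 @ $27 = $13,018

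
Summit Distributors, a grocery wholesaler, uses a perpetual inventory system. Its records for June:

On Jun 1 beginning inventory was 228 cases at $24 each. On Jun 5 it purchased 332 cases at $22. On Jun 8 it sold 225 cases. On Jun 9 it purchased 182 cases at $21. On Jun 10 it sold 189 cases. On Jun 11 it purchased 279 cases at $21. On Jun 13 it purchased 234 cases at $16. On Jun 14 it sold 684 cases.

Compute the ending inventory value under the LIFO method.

Jun 8, 225 sold [LIFO — newest first]: 225 @ $22 = $4,950
Jun 10, 189 sold [LIFO — newest first]: 182 @ $21 + 7 @ $22 = $3,976
Jun 14, 684 sold [LIFO — newest first]: 234 @ $16 + 279 @ $21 + 100 @ $22 + 71 @ $24 = $13,507
Total COGS = $4,950 + $3,976 + $13,507 = $22,433
Ending inventory: 157 @ $24 = $3,768

Ending inventory = $3,768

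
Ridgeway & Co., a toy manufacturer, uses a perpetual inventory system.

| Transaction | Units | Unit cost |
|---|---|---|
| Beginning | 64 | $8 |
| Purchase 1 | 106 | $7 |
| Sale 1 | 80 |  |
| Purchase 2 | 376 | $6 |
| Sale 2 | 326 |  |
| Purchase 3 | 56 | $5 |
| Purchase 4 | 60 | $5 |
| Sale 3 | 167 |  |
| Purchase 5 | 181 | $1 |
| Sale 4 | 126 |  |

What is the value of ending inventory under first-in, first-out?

Ending inventory = $144

Sale 1 (80) [FIFO — oldest first]: 64 @ $8 + 16 @ $7 = $624
Sale 2 (326) [FIFO — oldest first]: 90 @ $7 + 236 @ $6 = $2,046
Sale 3 (167) [FIFO — oldest first]: 140 @ $6 + 27 @ $5 = $975
Sale 4 (126) [FIFO — oldest first]: 29 @ $5 + 60 @ $5 + 37 @ $1 = $482
Total COGS = $624 + $2,046 + $975 + $482 = $4,127
Ending inventory: 144 @ $1 = $144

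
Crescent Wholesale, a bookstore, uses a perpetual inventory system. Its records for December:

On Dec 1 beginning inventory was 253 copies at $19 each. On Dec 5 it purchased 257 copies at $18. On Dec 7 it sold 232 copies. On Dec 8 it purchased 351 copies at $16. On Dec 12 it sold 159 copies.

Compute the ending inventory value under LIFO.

Dec 7, 232 sold [LIFO — newest first]: 232 @ $18 = $4,176
Dec 12, 159 sold [LIFO — newest first]: 159 @ $16 = $2,544
Total COGS = $4,176 + $2,544 = $6,720
Ending inventory: 253 @ $19 + 25 @ $18 + 192 @ $16 = $8,329
Check: goods available $15,049 = COGS $6,720 + ending $8,329

Ending inventory = $8,329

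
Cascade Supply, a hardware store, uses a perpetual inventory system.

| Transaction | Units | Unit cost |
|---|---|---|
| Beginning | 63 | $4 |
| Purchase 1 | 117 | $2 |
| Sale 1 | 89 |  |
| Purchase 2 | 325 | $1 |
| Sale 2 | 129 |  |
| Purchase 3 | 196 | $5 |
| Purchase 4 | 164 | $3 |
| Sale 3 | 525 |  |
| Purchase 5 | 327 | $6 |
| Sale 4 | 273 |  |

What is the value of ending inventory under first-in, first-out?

Ending inventory = $1,056

Sale 1 (89) [FIFO — oldest first]: 63 @ $4 + 26 @ $2 = $304
Sale 2 (129) [FIFO — oldest first]: 91 @ $2 + 38 @ $1 = $220
Sale 3 (525) [FIFO — oldest first]: 287 @ $1 + 196 @ $5 + 42 @ $3 = $1,393
Sale 4 (273) [FIFO — oldest first]: 122 @ $3 + 151 @ $6 = $1,272
Total COGS = $304 + $220 + $1,393 + $1,272 = $3,189
Ending inventory: 176 @ $6 = $1,056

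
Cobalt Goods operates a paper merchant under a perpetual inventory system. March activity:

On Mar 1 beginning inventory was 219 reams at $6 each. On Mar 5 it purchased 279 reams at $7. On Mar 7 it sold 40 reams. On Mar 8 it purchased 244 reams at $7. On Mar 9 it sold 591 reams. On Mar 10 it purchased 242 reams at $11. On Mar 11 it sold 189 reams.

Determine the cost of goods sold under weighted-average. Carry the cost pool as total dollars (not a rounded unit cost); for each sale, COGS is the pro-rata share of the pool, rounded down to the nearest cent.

After Mar 1: 219 on hand, pool $1,314.00 (≈ $6.0000 each)
After Mar 5: 498 on hand, pool $3,267.00 (≈ $6.5602 each)
Mar 7, sell 40: 40/498 × $3,267.00 → $262.40
After Mar 8: 702 on hand, pool $4,712.60 (≈ $6.7131 each)
Mar 9, sell 591: 591/702 × $4,712.60 → $3,967.44
After Mar 10: 353 on hand, pool $3,407.16 (≈ $9.6520 each)
Mar 11, sell 189: 189/353 × $3,407.16 → $1,824.23
Total COGS = $262.40 + $3,967.44 + $1,824.23 = $6,054.07
Ending inventory (cost pool remaining) = $1,582.93
Check: goods available $7,637.00 = COGS $6,054.07 + ending $1,582.93

COGS = $6,054.07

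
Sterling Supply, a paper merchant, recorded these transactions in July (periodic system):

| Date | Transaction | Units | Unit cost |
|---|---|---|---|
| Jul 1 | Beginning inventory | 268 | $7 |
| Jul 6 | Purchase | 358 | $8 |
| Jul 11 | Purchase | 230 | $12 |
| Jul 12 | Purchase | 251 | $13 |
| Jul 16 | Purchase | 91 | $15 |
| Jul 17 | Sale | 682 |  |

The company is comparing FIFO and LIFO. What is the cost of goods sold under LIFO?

FIFO COGS: 268 @ $7 + 358 @ $8 + 56 @ $12 = $5,412
LIFO COGS: 91 @ $15 + 251 @ $13 + 230 @ $12 + 110 @ $8 = $8,268

COGS = $8,268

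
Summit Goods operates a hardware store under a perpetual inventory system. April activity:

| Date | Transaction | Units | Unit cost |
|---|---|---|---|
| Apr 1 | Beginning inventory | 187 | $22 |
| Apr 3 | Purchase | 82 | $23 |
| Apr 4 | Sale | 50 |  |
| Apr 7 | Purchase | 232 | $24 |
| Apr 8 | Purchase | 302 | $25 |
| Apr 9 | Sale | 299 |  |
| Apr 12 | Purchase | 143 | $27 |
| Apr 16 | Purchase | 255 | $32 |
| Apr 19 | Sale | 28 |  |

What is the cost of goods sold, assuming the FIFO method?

Apr 4, 50 sold [FIFO — oldest first]: 50 @ $22 = $1,100
Apr 9, 299 sold [FIFO — oldest first]: 137 @ $22 + 82 @ $23 + 80 @ $24 = $6,820
Apr 19, 28 sold [FIFO — oldest first]: 28 @ $24 = $672
Total COGS = $1,100 + $6,820 + $672 = $8,592
Ending inventory: 124 @ $24 + 302 @ $25 + 143 @ $27 + 255 @ $32 = $22,547

COGS = $8,592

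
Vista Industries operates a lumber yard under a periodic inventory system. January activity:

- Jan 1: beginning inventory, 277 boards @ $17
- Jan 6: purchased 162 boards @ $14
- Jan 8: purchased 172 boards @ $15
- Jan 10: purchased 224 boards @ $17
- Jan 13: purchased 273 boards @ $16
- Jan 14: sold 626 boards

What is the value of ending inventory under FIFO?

Jan 14, 626 sold [FIFO — oldest first]: 277 @ $17 + 162 @ $14 + 172 @ $15 + 15 @ $17 = $9,812
Ending inventory: 209 @ $17 + 273 @ $16 = $7,921

Ending inventory = $7,921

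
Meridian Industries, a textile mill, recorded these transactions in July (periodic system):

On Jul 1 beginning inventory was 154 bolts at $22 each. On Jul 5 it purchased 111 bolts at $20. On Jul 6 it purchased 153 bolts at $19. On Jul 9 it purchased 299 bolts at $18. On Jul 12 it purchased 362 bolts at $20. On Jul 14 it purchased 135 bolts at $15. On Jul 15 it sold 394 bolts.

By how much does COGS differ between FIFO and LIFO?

$854

FIFO COGS: 154 @ $22 + 111 @ $20 + 129 @ $19 = $8,059
LIFO COGS: 135 @ $15 + 259 @ $20 = $7,205
Difference = |$8,059 − $7,205| = $854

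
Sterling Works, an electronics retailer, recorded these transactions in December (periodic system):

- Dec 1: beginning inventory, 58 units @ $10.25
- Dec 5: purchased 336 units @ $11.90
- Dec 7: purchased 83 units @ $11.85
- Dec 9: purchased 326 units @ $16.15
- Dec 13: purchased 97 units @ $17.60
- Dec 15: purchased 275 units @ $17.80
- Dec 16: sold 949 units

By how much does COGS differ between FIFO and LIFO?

FIFO COGS: 58 @ $10.25 + 336 @ $11.90 + 83 @ $11.85 + 326 @ $16.15 + 97 @ $17.60 + 49 @ $17.80 = $13,420.75
LIFO COGS: 275 @ $17.80 + 97 @ $17.60 + 326 @ $16.15 + 83 @ $11.85 + 168 @ $11.90 = $14,849.85
Difference = |$13,420.75 − $14,849.85| = $1,429.10

$1,429.10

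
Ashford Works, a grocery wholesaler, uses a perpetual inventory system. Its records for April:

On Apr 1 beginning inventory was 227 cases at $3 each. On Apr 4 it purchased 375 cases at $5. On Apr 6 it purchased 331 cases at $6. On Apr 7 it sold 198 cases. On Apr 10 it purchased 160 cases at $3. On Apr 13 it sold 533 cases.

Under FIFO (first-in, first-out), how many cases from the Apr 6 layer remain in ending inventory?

Apr 7, 198 sold [FIFO — oldest first]: 198 @ $3 = $594
Apr 13, 533 sold [FIFO — oldest first]: 29 @ $3 + 375 @ $5 + 129 @ $6 = $2,736
Total COGS = $594 + $2,736 = $3,330
Ending inventory: 202 @ $6 + 160 @ $3 = $1,692

202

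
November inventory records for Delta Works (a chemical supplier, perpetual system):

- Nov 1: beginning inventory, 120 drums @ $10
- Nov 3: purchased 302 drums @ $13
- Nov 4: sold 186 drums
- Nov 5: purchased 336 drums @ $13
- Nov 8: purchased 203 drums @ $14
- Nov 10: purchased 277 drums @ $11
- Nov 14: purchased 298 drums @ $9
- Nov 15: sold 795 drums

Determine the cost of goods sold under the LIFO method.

COGS = $11,210

Nov 4, 186 sold [LIFO — newest first]: 186 @ $13 = $2,418
Nov 15, 795 sold [LIFO — newest first]: 298 @ $9 + 277 @ $11 + 203 @ $14 + 17 @ $13 = $8,792
Total COGS = $2,418 + $8,792 = $11,210
Ending inventory: 120 @ $10 + 116 @ $13 + 319 @ $13 = $6,855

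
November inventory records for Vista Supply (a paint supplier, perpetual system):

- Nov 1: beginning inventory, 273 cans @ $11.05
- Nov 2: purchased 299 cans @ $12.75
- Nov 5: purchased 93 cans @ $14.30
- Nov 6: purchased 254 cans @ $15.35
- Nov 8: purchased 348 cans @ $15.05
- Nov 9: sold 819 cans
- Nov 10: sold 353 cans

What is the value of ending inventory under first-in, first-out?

Nov 9, 819 sold [FIFO — oldest first]: 273 @ $11.05 + 299 @ $12.75 + 93 @ $14.30 + 154 @ $15.35 = $10,522.70
Nov 10, 353 sold [FIFO — oldest first]: 100 @ $15.35 + 253 @ $15.05 = $5,342.65
Total COGS = $10,522.70 + $5,342.65 = $15,865.35
Ending inventory: 95 @ $15.05 = $1,429.75

Ending inventory = $1,429.75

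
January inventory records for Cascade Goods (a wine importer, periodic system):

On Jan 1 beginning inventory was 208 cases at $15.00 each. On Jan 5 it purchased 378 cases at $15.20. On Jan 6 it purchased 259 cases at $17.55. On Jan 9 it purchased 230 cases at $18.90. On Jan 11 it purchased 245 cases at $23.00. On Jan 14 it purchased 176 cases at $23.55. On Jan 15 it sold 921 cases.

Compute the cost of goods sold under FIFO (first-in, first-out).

COGS = $14,847.45

Jan 15, 921 sold [FIFO — oldest first]: 208 @ $15.00 + 378 @ $15.20 + 259 @ $17.55 + 76 @ $18.90 = $14,847.45
Ending inventory: 154 @ $18.90 + 245 @ $23.00 + 176 @ $23.55 = $12,690.40
Check: goods available $27,537.85 = COGS $14,847.45 + ending $12,690.40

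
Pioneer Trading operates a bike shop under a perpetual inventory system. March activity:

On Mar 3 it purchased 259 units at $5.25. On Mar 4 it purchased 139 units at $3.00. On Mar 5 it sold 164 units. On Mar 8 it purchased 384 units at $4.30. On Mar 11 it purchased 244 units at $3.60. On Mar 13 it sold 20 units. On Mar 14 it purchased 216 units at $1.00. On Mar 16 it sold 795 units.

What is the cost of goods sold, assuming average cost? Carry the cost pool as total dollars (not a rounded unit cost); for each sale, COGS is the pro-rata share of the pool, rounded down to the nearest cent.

After Mar 3: 259 on hand, pool $1,359.75 (≈ $5.2500 each)
After Mar 4: 398 on hand, pool $1,776.75 (≈ $4.4642 each)
Mar 5, sell 164: 164/398 × $1,776.75 → $732.12
After Mar 8: 618 on hand, pool $2,695.83 (≈ $4.3622 each)
After Mar 11: 862 on hand, pool $3,574.23 (≈ $4.1464 each)
Mar 13, sell 20: 20/862 × $3,574.23 → $82.92
After Mar 14: 1058 on hand, pool $3,707.31 (≈ $3.5041 each)
Mar 16, sell 795: 795/1058 × $3,707.31 → $2,785.73
Total COGS = $732.12 + $82.92 + $2,785.73 = $3,600.77
Ending inventory (cost pool remaining) = $921.58
Check: goods available $4,522.35 = COGS $3,600.77 + ending $921.58

COGS = $3,600.77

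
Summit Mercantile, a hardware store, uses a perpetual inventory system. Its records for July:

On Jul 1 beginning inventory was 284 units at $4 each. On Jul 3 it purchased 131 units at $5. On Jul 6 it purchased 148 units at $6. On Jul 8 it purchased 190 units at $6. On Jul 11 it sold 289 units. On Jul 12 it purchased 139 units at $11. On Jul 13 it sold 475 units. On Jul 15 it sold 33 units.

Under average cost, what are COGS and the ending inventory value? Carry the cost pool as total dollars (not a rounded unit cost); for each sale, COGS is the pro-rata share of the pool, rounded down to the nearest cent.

COGS = $4,736.36; ending inventory = $611.64

After Jul 1: 284 on hand, pool $1,136.00 (≈ $4.0000 each)
After Jul 3: 415 on hand, pool $1,791.00 (≈ $4.3157 each)
After Jul 6: 563 on hand, pool $2,679.00 (≈ $4.7584 each)
After Jul 8: 753 on hand, pool $3,819.00 (≈ $5.0717 each)
Jul 11, sell 289: 289/753 × $3,819.00 → $1,465.72
After Jul 12: 603 on hand, pool $3,882.28 (≈ $6.4383 each)
Jul 13, sell 475: 475/603 × $3,882.28 → $3,058.18
Jul 15, sell 33: 33/128 × $824.10 → $212.46
Total COGS = $1,465.72 + $3,058.18 + $212.46 = $4,736.36
Ending inventory (cost pool remaining) = $611.64
Check: goods available $5,348.00 = COGS $4,736.36 + ending $611.64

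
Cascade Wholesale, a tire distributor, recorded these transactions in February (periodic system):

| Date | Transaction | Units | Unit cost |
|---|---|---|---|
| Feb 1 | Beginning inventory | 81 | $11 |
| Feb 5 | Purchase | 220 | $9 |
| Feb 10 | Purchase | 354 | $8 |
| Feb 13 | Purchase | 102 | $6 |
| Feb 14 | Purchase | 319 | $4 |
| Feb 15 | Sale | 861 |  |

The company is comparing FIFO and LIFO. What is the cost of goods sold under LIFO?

FIFO COGS: 81 @ $11 + 220 @ $9 + 354 @ $8 + 102 @ $6 + 104 @ $4 = $6,731
LIFO COGS: 319 @ $4 + 102 @ $6 + 354 @ $8 + 86 @ $9 = $5,494

COGS = $5,494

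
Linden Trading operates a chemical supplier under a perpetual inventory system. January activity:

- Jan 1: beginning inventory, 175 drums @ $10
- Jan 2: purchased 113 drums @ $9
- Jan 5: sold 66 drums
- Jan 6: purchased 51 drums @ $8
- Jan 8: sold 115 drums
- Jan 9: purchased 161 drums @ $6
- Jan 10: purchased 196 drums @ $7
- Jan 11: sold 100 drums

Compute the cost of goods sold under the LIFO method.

Jan 5, 66 sold [LIFO — newest first]: 66 @ $9 = $594
Jan 8, 115 sold [LIFO — newest first]: 51 @ $8 + 47 @ $9 + 17 @ $10 = $1,001
Jan 11, 100 sold [LIFO — newest first]: 100 @ $7 = $700
Total COGS = $594 + $1,001 + $700 = $2,295
Ending inventory: 158 @ $10 + 161 @ $6 + 96 @ $7 = $3,218
Check: goods available $5,513 = COGS $2,295 + ending $3,218

COGS = $2,295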